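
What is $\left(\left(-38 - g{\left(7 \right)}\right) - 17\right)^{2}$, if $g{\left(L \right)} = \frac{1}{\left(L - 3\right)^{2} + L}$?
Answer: $\frac{1602756}{529} \approx 3029.8$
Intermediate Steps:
$g{\left(L \right)} = \frac{1}{L + \left(-3 + L\right)^{2}}$ ($g{\left(L \right)} = \frac{1}{\left(-3 + L\right)^{2} + L} = \frac{1}{L + \left(-3 + L\right)^{2}}$)
$\left(\left(-38 - g{\left(7 \right)}\right) - 17\right)^{2} = \left(\left(-38 - \frac{1}{7 + \left(-3 + 7\right)^{2}}\right) - 17\right)^{2} = \left(\left(-38 - \frac{1}{7 + 4^{2}}\right) - 17\right)^{2} = \left(\left(-38 - \frac{1}{7 + 16}\right) - 17\right)^{2} = \left(\left(-38 - \frac{1}{23}\right) - 17\right)^{2} = \left(- \frac{875}{23} - 17\right)^{2} = \left(- \frac{1266}{23}\right)^{2} = \frac{1602756}{529}$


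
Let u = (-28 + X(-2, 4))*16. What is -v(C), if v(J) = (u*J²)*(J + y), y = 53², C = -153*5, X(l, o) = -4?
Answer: 612454348800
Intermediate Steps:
C = -765
u = -512 (u = (-28 - 4)*16 = -32*16 = -512)
y = 2809
v(J) = -512*J²*(2809 + J) (v(J) = (-512*J²)*(J + 2809) = (-512*J²)*(2809 + J) = -512*J²*(2809 + J))
-v(C) = -512*(-765)²*(-2809 - 1*(-765)) = -512*585225*(-2809 + 765) = -512*585225*(-2044) = -1*(-612454348800) = 612454348800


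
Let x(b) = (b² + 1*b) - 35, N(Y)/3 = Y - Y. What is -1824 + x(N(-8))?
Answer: -1859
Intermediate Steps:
N(Y) = 0 (N(Y) = 3*(Y - Y) = 3*0 = 0)
x(b) = -35 + b + b² (x(b) = (b² + b) - 35 = (b + b²) - 35 = -35 + b + b²)
-1824 + x(N(-8)) = -1824 + (-35 + 0 + 0²) = -1824 + (-35 + 0 + 0) = -1824 - 35 = -1859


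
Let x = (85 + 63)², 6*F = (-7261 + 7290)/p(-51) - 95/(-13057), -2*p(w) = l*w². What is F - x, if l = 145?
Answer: -22316619990479/1018837710 ≈ -21904.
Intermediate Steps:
p(w) = -145*w²/2
F = 1209361/1018837710 (F = ((-7261 + 7290)/((-145/2*(-51)²)) - 95/(-13057))/6 = (29/((-145/2*2601)) - 95*(-1/13057))/6 = (29/(-377145/2) + 95/13057)/6 = (29*(-2/377145) + 95/13057)/6 = (-2/13005 + 95/13057)/6 = (⅙)*(1209361/169806285) = 1209361/1018837710 ≈ 0.0011870)
x = 21904 (x = 148² = 21904)
F - x = 1209361/1018837710 - 1*21904 = 1209361/1018837710 - 21904 = -22316619990479/1018837710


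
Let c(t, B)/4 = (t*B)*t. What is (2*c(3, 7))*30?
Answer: 15120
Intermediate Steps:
c(t, B) = 4*B*t² (c(t, B) = 4*((t*B)*t) = 4*((B*t)*t) = 4*(B*t²) = 4*B*t²)
(2*c(3, 7))*30 = (2*(4*7*3²))*30 = (2*(4*7*9))*30 = (2*252)*30 = 504*30 = 15120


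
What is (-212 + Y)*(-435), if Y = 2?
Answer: 91350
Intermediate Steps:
(-212 + Y)*(-435) = (-212 + 2)*(-435) = -210*(-435) = 91350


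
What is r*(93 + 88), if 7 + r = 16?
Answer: 1629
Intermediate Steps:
r = 9 (r = -7 + 16 = 9)
r*(93 + 88) = 9*(93 + 88) = 9*181 = 1629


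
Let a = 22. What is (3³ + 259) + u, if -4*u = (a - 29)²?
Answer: 1095/4 ≈ 273.75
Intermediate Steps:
u = -49/4 (u = -(22 - 29)²/4 = -¼*(-7)² = -¼*49 = -49/4 ≈ -12.250)
(3³ + 259) + u = (3³ + 259) - 49/4 = (27 + 259) - 49/4 = 286 - 49/4 = 1095/4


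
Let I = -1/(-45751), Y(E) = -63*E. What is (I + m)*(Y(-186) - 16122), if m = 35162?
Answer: -7084700103852/45751 ≈ -1.5485e+8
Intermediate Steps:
I = 1/45751 (I = -1*(-1/45751) = 1/45751 ≈ 2.1857e-5)
(I + m)*(Y(-186) - 16122) = (1/45751 + 35162)*(-63*(-186) - 16122) = 1608696663*(11718 - 16122)/45751 = (1608696663/45751)*(-4404) = -7084700103852/45751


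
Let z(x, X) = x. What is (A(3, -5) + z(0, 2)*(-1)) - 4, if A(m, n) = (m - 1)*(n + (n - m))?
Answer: -30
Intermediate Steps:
A(m, n) = (-1 + m)*(-m + 2*n)
(A(3, -5) + z(0, 2)*(-1)) - 4 = ((3 - 1*3² - 2*(-5) + 2*3*(-5)) + 0*(-1)) - 4 = ((3 - 1*9 + 10 - 30) + 0) - 4 = ((3 - 9 + 10 - 30) + 0) - 4 = (-26 + 0) - 4 = -26 - 4 = -30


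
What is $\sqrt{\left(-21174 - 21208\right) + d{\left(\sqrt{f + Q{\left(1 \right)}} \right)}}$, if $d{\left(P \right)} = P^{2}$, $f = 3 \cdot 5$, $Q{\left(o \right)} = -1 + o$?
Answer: $i \sqrt{42367} \approx 205.83 i$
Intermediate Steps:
$f = 15$
$\sqrt{\left(-21174 - 21208\right) + d{\left(\sqrt{f + Q{\left(1 \right)}} \right)}} = \sqrt{\left(-21174 - 21208\right) + \left(\sqrt{15 + \left(-1 + 1\right)}\right)^{2}} = \sqrt{\left(-21174 - 21208\right) + \left(\sqrt{15 + 0}\right)^{2}} = \sqrt{-42382 + \left(\sqrt{15}\right)^{2}} = \sqrt{-42382 + 15} = \sqrt{-42367} = i \sqrt{42367}$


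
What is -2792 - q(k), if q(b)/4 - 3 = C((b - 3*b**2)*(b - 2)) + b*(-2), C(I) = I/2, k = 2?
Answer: -2788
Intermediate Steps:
C(I) = I/2 (C(I) = I*(1/2) = I/2)
q(b) = 12 - 8*b + 2*(-2 + b)*(b - 3*b**2) (q(b) = 12 + 4*(((b - 3*b**2)*(b - 2))/2 + b*(-2)) = 12 + 4*(((b - 3*b**2)*(-2 + b))/2 - 2*b) = 12 + 4*(((-2 + b)*(b - 3*b**2))/2 - 2*b) = 12 + 4*((-2 + b)*(b - 3*b**2)/2 - 2*b) = 12 + 4*(-2*b + (-2 + b)*(b - 3*b**2)/2) = 12 + (-8*b + 2*(-2 + b)*(b - 3*b**2)) = 12 - 8*b + 2*(-2 + b)*(b - 3*b**2))
-2792 - q(k) = -2792 - (12 - 12*2 - 6*2**3 + 14*2**2) = -2792 - (12 - 24 - 6*8 + 14*4) = -2792 - (12 - 24 - 48 + 56) = -2792 - 1*(-4) = -2792 + 4 = -2788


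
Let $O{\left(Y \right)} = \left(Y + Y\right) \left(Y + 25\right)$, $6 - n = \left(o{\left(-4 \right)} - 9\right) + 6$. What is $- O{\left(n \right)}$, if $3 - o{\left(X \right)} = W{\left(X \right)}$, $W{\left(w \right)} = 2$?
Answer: $-528$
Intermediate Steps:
$o{\left(X \right)} = 1$ ($o{\left(X \right)} = 3 - 2 = 1$)
$n = 8$ ($n = 6 - \left(\left(1 - 9\right) + 6\right) = 6 - \left(-8 + 6\right) = 6 - -2 = 6 + 2 = 8$)
$O{\left(Y \right)} = 2 Y \left(25 + Y\right)$
$- O{\left(n \right)} = - 2 \cdot 8 \left(25 + 8\right) = - 2 \cdot 8 \cdot 33 = \left(-1\right) 528 = -528$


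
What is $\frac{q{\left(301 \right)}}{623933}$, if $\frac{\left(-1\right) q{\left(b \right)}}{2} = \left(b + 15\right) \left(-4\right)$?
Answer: $\frac{2528}{623933} \approx 0.0040517$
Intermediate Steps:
$q{\left(b \right)} = 120 + 8 b$ ($q{\left(b \right)} = - 2 \left(b + 15\right) \left(-4\right) = - 2 \left(15 + b\right) \left(-4\right) = - 2 \left(-60 - 4 b\right) = 120 + 8 b$)
$\frac{q{\left(301 \right)}}{623933} = \frac{120 + 8 \cdot 301}{623933} = \left(120 + 2408\right) \frac{1}{623933} = 2528 \cdot \frac{1}{623933} = \frac{2528}{623933}$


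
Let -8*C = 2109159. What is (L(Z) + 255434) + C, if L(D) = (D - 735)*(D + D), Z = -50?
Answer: 562313/8 ≈ 70289.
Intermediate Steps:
C = -2109159/8 (C = -1/8*2109159 = -2109159/8 ≈ -2.6365e+5)
L(D) = 2*D*(-735 + D) (L(D) = (-735 + D)*(2*D) = 2*D*(-735 + D))
(L(Z) + 255434) + C = (2*(-50)*(-735 - 50) + 255434) - 2109159/8 = (2*(-50)*(-785) + 255434) - 2109159/8 = (78500 + 255434) - 2109159/8 = 333934 - 2109159/8 = 562313/8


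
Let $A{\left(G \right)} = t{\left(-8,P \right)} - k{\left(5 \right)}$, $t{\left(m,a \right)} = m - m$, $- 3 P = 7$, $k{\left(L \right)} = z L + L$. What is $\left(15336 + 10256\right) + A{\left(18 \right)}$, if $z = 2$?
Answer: $25577$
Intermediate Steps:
$k{\left(L \right)} = 3 L$ ($k{\left(L \right)} = 2 L + L = 3 L$)
$P = - \frac{7}{3}$ ($P = \left(- \frac{1}{3}\right) 7 = - \frac{7}{3} \approx -2.3333$)
$t{\left(m,a \right)} = 0$
$A{\left(G \right)} = -15$ ($A{\left(G \right)} = 0 - 3 \cdot 5 = 0 - 15 = -15$)
$\left(15336 + 10256\right) + A{\left(18 \right)} = \left(15336 + 10256\right) - 15 = 25592 - 15 = 25577$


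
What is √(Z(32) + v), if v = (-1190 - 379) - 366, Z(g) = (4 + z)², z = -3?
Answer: I*√1934 ≈ 43.977*I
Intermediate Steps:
Z(g) = 1 (Z(g) = (4 - 3)² = 1² = 1)
v = -1935 (v = -1569 - 366 = -1935)
√(Z(32) + v) = √(1 - 1935) = √(-1934) = I*√1934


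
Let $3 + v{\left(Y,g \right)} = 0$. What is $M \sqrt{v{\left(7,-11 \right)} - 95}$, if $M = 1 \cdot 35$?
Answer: $245 i \sqrt{2} \approx 346.48 i$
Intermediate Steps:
$v{\left(Y,g \right)} = -3$ ($v{\left(Y,g \right)} = -3 + 0 = -3$)
$M = 35$
$M \sqrt{v{\left(7,-11 \right)} - 95} = 35 \sqrt{-3 - 95} = 35 \sqrt{-98} = 35 \cdot 7 i \sqrt{2} = 245 i \sqrt{2}$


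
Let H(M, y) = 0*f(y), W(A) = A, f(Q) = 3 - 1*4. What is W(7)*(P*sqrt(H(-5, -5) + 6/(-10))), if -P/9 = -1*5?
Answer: 63*I*sqrt(15) ≈ 244.0*I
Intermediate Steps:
f(Q) = -1 (f(Q) = 3 - 4 = -1)
P = 45 (P = -(-9)*5 = -9*(-5) = 45)
H(M, y) = 0 (H(M, y) = 0*(-1) = 0)
W(7)*(P*sqrt(H(-5, -5) + 6/(-10))) = 7*(45*sqrt(0 + 6/(-10))) = 7*(45*sqrt(0 + 6*(-1/10))) = 7*(45*sqrt(0 - 3/5)) = 7*(45*sqrt(-3/5)) = 7*(45*(I*sqrt(15)/5)) = 7*(9*I*sqrt(15)) = 63*I*sqrt(15)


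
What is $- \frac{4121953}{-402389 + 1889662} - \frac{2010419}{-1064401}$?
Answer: $- \frac{1397368997766}{1583054868473} \approx -0.8827$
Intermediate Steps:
$- \frac{4121953}{-402389 + 1889662} - \frac{2010419}{-1064401} = - \frac{4121953}{1487273} - - \frac{2010419}{1064401} = \left(-4121953\right) \frac{1}{1487273} + \frac{2010419}{1064401} = - \frac{4121953}{1487273} + \frac{2010419}{1064401} = - \frac{1397368997766}{1583054868473}$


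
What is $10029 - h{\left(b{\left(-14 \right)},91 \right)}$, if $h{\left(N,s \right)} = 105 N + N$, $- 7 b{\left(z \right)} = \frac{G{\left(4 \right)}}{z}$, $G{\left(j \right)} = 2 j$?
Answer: $\frac{490997}{49} \approx 10020.0$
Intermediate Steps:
$b{\left(z \right)} = - \frac{8}{7 z}$ ($b{\left(z \right)} = - \frac{2 \cdot 4 \frac{1}{z}}{7} = - \frac{8 \frac{1}{z}}{7} = - \frac{8}{7 z}$)
$h{\left(N,s \right)} = 106 N$
$10029 - h{\left(b{\left(-14 \right)},91 \right)} = 10029 - 106 \left(- \frac{8}{7 \left(-14\right)}\right) = 10029 - 106 \left(\left(- \frac{8}{7}\right) \left(- \frac{1}{14}\right)\right) = 10029 - 106 \cdot \frac{4}{49} = 10029 - \frac{424}{49} = \frac{490997}{49}$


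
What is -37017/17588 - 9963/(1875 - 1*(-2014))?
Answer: -319188357/68399732 ≈ -4.6665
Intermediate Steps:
-37017/17588 - 9963/(1875 - 1*(-2014)) = -37017*1/17588 - 9963/(1875 + 2014) = -37017/17588 - 9963/3889 = -319188357/68399732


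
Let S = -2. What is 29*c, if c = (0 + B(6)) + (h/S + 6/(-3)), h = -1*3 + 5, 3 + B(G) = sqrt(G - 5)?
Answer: -145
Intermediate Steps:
B(G) = -3 + sqrt(-5 + G) (B(G) = -3 + sqrt(G - 5) = -3 + sqrt(-5 + G))
h = 2 (h = -3 + 5 = 2)
c = -5 (c = (0 + (-3 + sqrt(-5 + 6))) + (2/(-2) + 6/(-3)) = (0 + (-3 + sqrt(1))) + (2*(-1/2) + 6*(-1/3)) = (0 + (-3 + 1)) + (-1 - 2) = (0 - 2) - 3 = -2 - 3 = -5)
29*c = 29*(-5) = -145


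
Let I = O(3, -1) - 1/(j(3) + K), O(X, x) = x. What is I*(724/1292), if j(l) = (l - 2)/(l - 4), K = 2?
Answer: -362/323 ≈ -1.1207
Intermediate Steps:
j(l) = (-2 + l)/(-4 + l)
I = -2 (I = -1 - 1/((-2 + 3)/(-4 + 3) + 2) = -1 - 1/(1/(-1) + 2) = -1 - 1/(-1*1 + 2) = -1 - 1/(-1 + 2) = -1 - 1/1 = -1 - 1*1 = -1 - 1 = -2)
I*(724/1292) = -1448/1292 = -2*181/323 = -362/323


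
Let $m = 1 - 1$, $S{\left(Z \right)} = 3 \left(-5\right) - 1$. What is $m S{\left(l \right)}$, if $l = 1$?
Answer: $0$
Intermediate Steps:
$S{\left(Z \right)} = -16$ ($S{\left(Z \right)} = -15 - 1 = -16$)
$m = 0$ ($m = 1 - 1 = 0$)
$m S{\left(l \right)} = 0 \left(-16\right) = 0$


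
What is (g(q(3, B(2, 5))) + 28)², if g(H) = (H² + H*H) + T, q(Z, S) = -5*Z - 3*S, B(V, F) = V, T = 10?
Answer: 846400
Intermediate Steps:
g(H) = 10 + 2*H² (g(H) = (H² + H*H) + 10 = (H² + H²) + 10 = 2*H² + 10 = 10 + 2*H²)
(g(q(3, B(2, 5))) + 28)² = ((10 + 2*(-5*3 - 3*2)²) + 28)² = ((10 + 2*(-15 - 6)²) + 28)² = ((10 + 2*(-21)²) + 28)² = ((10 + 2*441) + 28)² = ((10 + 882) + 28)² = (892 + 28)² = 920² = 846400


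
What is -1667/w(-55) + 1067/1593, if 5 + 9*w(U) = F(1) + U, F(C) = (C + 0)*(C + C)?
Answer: 23961665/92394 ≈ 259.34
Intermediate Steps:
F(C) = 2*C² (F(C) = C*(2*C) = 2*C²)
w(U) = -⅓ + U/9 (w(U) = -5/9 + (2*1² + U)/9 = -5/9 + (2*1 + U)/9 = -5/9 + (2 + U)/9 = -5/9 + (2/9 + U/9) = -⅓ + U/9)
-1667/w(-55) + 1067/1593 = -1667/(-⅓ + (⅑)*(-55)) + 1067/1593 = -1667/(-⅓ - 55/9) + 1067*(1/1593) = -1667/(-58/9) + 1067/1593 = -1667*(-9/58) + 1067/1593 = 15003/58 + 1067/1593 = 23961665/92394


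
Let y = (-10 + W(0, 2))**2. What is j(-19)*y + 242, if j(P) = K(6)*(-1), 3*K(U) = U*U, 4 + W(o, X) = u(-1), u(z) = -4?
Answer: -3646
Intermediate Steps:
W(o, X) = -8 (W(o, X) = -4 - 4 = -8)
K(U) = U**2/3 (K(U) = (U*U)/3 = U**2/3)
y = 324 (y = (-10 - 8)**2 = (-18)**2 = 324)
j(P) = -12 (j(P) = ((1/3)*6**2)*(-1) = ((1/3)*36)*(-1) = 12*(-1) = -12)
j(-19)*y + 242 = -12*324 + 242 = -3888 + 242 = -3646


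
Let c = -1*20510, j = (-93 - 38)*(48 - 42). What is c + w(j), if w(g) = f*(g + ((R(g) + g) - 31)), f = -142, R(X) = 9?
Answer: 205838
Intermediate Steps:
j = -786 (j = -131*6 = -786)
w(g) = 3124 - 284*g (w(g) = -142*(g + ((9 + g) - 31)) = -142*(g + (-22 + g)) = -142*(-22 + 2*g) = 3124 - 284*g)
c = -20510
c + w(j) = -20510 + (3124 - 284*(-786)) = -20510 + (3124 + 223224) = -20510 + 226348 = 205838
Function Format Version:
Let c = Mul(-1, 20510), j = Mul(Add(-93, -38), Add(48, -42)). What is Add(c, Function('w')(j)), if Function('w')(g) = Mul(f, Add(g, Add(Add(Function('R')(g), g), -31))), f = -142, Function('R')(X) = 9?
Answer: 205838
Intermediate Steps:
j = -786 (j = Mul(-131, 6) = -786)
Function('w')(g) = Add(3124, Mul(-284, g)) (Function('w')(g) = Mul(-142, Add(g, Add(Add(9, g), -31))) = Mul(-142, Add(g, Add(-22, g))) = Mul(-142, Add(-22, Mul(2, g))) = Add(3124, Mul(-284, g)))
c = -20510
Add(c, Function('w')(j)) = Add(-20510, Add(3124, Mul(-284, -786))) = Add(-20510, Add(3124, 223224)) = Add(-20510, 226348) = 205838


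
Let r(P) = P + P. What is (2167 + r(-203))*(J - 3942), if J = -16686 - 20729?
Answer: -72829677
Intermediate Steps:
r(P) = 2*P
J = -37415
(2167 + r(-203))*(J - 3942) = (2167 + 2*(-203))*(-37415 - 3942) = (2167 - 406)*(-41357) = 1761*(-41357) = -72829677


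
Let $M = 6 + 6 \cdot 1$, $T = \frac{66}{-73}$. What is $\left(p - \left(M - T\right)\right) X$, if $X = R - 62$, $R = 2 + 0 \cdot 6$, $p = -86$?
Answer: $\frac{433200}{73} \approx 5934.3$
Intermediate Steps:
$T = - \frac{66}{73}$ ($T = 66 \left(- \frac{1}{73}\right) = - \frac{66}{73} \approx -0.90411$)
$R = 2$ ($R = 2 + 0 = 2$)
$X = -60$ ($X = 2 - 62 = -60$)
$M = 12$ ($M = 6 + 6 = 12$)
$\left(p - \left(M - T\right)\right) X = \left(-86 - \frac{942}{73}\right) \left(-60\right) = \left(- \frac{7220}{73}\right) \left(-60\right) = \frac{433200}{73}$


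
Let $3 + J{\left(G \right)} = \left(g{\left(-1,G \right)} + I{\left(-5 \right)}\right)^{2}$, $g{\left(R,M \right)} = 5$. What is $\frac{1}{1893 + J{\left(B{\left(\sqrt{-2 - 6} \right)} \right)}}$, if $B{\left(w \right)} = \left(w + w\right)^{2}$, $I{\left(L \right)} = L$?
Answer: $\frac{1}{1890} \approx 0.0005291$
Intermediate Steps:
$B{\left(w \right)} = 4 w^{2}$ ($B{\left(w \right)} = \left(2 w\right)^{2} = 4 w^{2}$)
$J{\left(G \right)} = -3$ ($J{\left(G \right)} = -3 + \left(5 - 5\right)^{2} = -3 + 0^{2} = -3 + 0 = -3$)
$\frac{1}{1893 + J{\left(B{\left(\sqrt{-2 - 6} \right)} \right)}} = \frac{1}{1893 - 3} = \frac{1}{1890}$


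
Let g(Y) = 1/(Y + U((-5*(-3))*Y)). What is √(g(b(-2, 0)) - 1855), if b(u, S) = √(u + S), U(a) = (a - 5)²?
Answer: √((-788376 - 276395*I*√2)/(425 + 149*I*√2)) ≈ 0.e-5 + 43.07*I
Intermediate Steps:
U(a) = (-5 + a)²
b(u, S) = √(S + u)
g(Y) = 1/(Y + (-5 + 15*Y)²) (g(Y) = 1/(Y + (-5 + (-5*(-3))*Y)²) = 1/(Y + (-5 + 15*Y)²))
√(g(b(-2, 0)) - 1855) = √(1/(√(0 - 2) + 25*(-1 + 3*√(0 - 2))²) - 1855) = √(1/(√(-2) + 25*(-1 + 3*√(-2))²) - 1855) = √(1/(I*√2 + 25*(-1 + 3*(I*√2))²) - 1855) = √(1/(I*√2 + 25*(-1 + 3*I*√2)²) - 1855) = √(1/(25*(-1 + 3*I*√2)² + I*√2) - 1855) = √(-1855 + 1/(25*(-1 + 3*I*√2)² + I*√2))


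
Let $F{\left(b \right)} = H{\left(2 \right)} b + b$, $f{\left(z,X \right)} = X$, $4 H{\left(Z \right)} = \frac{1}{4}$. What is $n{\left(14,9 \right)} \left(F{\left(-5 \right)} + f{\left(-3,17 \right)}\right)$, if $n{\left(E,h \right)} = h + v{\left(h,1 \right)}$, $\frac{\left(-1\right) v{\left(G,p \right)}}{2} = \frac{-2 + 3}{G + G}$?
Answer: $\frac{935}{9} \approx 103.89$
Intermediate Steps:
$H{\left(Z \right)} = \frac{1}{16}$ ($H{\left(Z \right)} = \frac{1}{4 \cdot 4} = \frac{1}{4} \cdot \frac{1}{4} = \frac{1}{16}$)
$v{\left(G,p \right)} = - \frac{1}{G}$ ($v{\left(G,p \right)} = - 2 \frac{-2 + 3}{G + G} = - 2 \cdot 1 \frac{1}{2 G} = - 2 \frac{1}{2 G} = - \frac{1}{G}$)
$n{\left(E,h \right)} = h - \frac{1}{h}$
$F{\left(b \right)} = \frac{17 b}{16}$ ($F{\left(b \right)} = \frac{b}{16} + b = \frac{17 b}{16}$)
$n{\left(14,9 \right)} \left(F{\left(-5 \right)} + f{\left(-3,17 \right)}\right) = \left(9 - \frac{1}{9}\right) \left(\frac{17}{16} \left(-5\right) + 17\right) = \left(9 - \frac{1}{9}\right) \left(- \frac{85}{16} + 17\right) = \left(9 - \frac{1}{9}\right) \frac{187}{16} = \frac{80}{9} \cdot \frac{187}{16} = \frac{935}{9}$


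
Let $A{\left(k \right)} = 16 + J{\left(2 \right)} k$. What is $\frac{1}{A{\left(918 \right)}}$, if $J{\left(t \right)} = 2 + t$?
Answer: $\frac{1}{3688} \approx 0.00027115$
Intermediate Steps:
$A{\left(k \right)} = 16 + 4 k$ ($A{\left(k \right)} = 16 + \left(2 + 2\right) k = 16 + 4 k$)
$\frac{1}{A{\left(918 \right)}} = \frac{1}{16 + 4 \cdot 918} = \frac{1}{16 + 3672} = \frac{1}{3688}$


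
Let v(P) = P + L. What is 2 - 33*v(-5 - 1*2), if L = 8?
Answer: -31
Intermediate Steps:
v(P) = 8 + P (v(P) = P + 8 = 8 + P)
2 - 33*v(-5 - 1*2) = 2 - 33*(8 + (-5 - 1*2)) = 2 - 33*(8 + (-5 - 2)) = 2 - 33*(8 - 7) = 2 - 33*1 = 2 - 33 = -31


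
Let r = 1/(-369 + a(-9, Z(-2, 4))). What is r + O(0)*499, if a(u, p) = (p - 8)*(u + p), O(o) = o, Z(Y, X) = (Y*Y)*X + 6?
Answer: -1/187 ≈ -0.0053476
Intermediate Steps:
Z(Y, X) = 6 + X*Y² (Z(Y, X) = Y²*X + 6 = X*Y² + 6 = 6 + X*Y²)
a(u, p) = (-8 + p)*(p + u)
r = -1/187 (r = 1/(-369 + ((6 + 4*(-2)²)² - 8*(6 + 4*(-2)²) - 8*(-9) + (6 + 4*(-2)²)*(-9))) = 1/(-369 + ((6 + 4*4)² - 8*(6 + 4*4) + 72 + (6 + 4*4)*(-9))) = 1/(-369 + ((6 + 16)² - 8*(6 + 16) + 72 + (6 + 16)*(-9))) = 1/(-369 + (22² - 8*22 + 72 + 22*(-9))) = 1/(-369 + (484 - 176 + 72 - 198)) = 1/(-369 + 182) = 1/(-187) = -1/187 ≈ -0.0053476)
r + O(0)*499 = -1/187 + 0*499 = -1/187 + 0 = -1/187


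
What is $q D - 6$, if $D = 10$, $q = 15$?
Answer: $144$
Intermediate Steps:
$q D - 6 = 15 \cdot 10 - 6 = 150 - 6 = 144$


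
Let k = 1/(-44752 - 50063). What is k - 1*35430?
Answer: -3359295451/94815 ≈ -35430.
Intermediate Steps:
k = -1/94815 (k = 1/(-94815) = -1/94815 ≈ -1.0547e-5)
k - 1*35430 = -1/94815 - 1*35430 = -1/94815 - 35430 = -3359295451/94815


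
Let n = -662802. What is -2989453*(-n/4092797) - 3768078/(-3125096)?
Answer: -3096049002116968605/6395191766756 ≈ -4.8412e+5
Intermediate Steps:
-2989453*(-n/4092797) - 3768078/(-3125096) = -2989453/((-4092797/(-662802))) - 3768078/(-3125096) = -2989453/((-4092797*(-1/662802))) - 3768078*(-1/3125096) = -2989453/4092797/662802 + 1884039/1562548 = -2989453*662802/4092797 + 1884039/1562548 = -1981415427306/4092797 + 1884039/1562548 = -3096049002116968605/6395191766756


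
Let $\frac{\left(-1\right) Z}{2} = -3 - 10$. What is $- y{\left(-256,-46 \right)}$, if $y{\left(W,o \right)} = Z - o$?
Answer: $-72$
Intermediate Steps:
$Z = 26$ ($Z = - 2 \left(-3 - 10\right) = \left(-2\right) \left(-13\right) = 26$)
$y{\left(W,o \right)} = 26 - o$
$- y{\left(-256,-46 \right)} = - (26 - -46) = - (26 + 46) = \left(-1\right) 72 = -72$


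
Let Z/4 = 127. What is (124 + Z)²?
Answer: 399424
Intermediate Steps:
Z = 508 (Z = 4*127 = 508)
(124 + Z)² = (124 + 508)² = 632² = 399424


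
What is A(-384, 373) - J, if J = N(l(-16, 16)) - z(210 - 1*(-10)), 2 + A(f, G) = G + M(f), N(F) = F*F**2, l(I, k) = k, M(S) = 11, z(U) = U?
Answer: -3494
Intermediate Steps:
N(F) = F**3
A(f, G) = 9 + G (A(f, G) = -2 + (G + 11) = -2 + (11 + G) = 9 + G)
J = 3876 (J = 16**3 - (210 - 1*(-10)) = 4096 - (210 + 10) = 4096 - 1*220 = 4096 - 220 = 3876)
A(-384, 373) - J = (9 + 373) - 1*3876 = 382 - 3876 = -3494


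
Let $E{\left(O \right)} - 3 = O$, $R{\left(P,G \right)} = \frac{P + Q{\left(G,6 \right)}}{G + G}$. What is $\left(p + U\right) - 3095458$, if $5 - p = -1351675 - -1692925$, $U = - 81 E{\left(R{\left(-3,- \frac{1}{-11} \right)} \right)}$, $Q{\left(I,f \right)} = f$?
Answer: $- \frac{6876565}{2} \approx -3.4383 \cdot 10^{6}$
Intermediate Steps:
$R{\left(P,G \right)} = \frac{6 + P}{2 G}$ ($R{\left(P,G \right)} = \frac{P + 6}{G + G} = \frac{6 + P}{2 G}$)
$E{\left(O \right)} = 3 + O$
$U = - \frac{3159}{2}$ ($U = - 81 \left(3 + \frac{6 - 3}{2 \left(- \frac{1}{-11}\right)}\right) = - 81 \left(3 + \frac{1}{2} \frac{1}{\left(-1\right) \left(- \frac{1}{11}\right)} 3\right) = - 81 \left(3 + \frac{1}{2} \frac{1}{\frac{1}{11}} \cdot 3\right) = - 81 \left(3 + \frac{1}{2} \cdot 11 \cdot 3\right) = - 81 \left(3 + \frac{33}{2}\right) = \left(-81\right) \frac{39}{2} = - \frac{3159}{2} \approx -1579.5$)
$p = -341245$ ($p = 5 - \left(-1351675 - -1692925\right) = 5 - \left(-1351675 + 1692925\right) = 5 - 341250 = -341245$)
$\left(p + U\right) - 3095458 = \left(-341245 - \frac{3159}{2}\right) - 3095458 = - \frac{685649}{2} - 3095458 = - \frac{6876565}{2}$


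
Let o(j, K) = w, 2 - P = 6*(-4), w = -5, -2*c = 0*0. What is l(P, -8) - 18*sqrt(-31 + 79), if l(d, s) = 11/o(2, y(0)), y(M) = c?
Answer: -11/5 - 72*sqrt(3) ≈ -126.91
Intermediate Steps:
c = 0 (c = -0*0 = -1/2*0 = 0)
P = 26 (P = 2 - 6*(-4) = 2 - 1*(-24) = 2 + 24 = 26)
y(M) = 0
o(j, K) = -5
l(d, s) = -11/5 (l(d, s) = 11/(-5) = 11*(-1/5) = -11/5)
l(P, -8) - 18*sqrt(-31 + 79) = -11/5 - 18*sqrt(-31 + 79) = -11/5 - 72*sqrt(3)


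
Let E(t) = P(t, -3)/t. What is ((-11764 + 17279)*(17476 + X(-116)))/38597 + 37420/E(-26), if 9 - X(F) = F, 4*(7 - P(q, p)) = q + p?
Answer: -144674210605/2200029 ≈ -65760.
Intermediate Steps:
P(q, p) = 7 - p/4 - q/4 (P(q, p) = 7 - (q + p)/4 = 7 - (p + q)/4 = 7 + (-p/4 - q/4) = 7 - p/4 - q/4)
X(F) = 9 - F
E(t) = (31/4 - t/4)/t (E(t) = (7 - ¼*(-3) - t/4)/t = (7 + ¾ - t/4)/t = (31/4 - t/4)/t)
((-11764 + 17279)*(17476 + X(-116)))/38597 + 37420/E(-26) = ((-11764 + 17279)*(17476 + (9 - 1*(-116))))/38597 + 37420/(((¼)*(31 - 1*(-26))/(-26))) = (5515*(17476 + (9 + 116)))*(1/38597) + 37420/(((¼)*(-1/26)*(31 + 26))) = (5515*(17476 + 125))*(1/38597) + 37420/(((¼)*(-1/26)*57)) = (5515*17601)*(1/38597) + 37420/(-57/104) = 97069515*(1/38597) + 37420*(-104/57) = 97069515/38597 - 3891680/57 = -144674210605/2200029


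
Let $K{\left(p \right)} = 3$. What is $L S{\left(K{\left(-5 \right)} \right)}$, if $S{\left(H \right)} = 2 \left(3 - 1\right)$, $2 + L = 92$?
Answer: $360$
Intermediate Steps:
$L = 90$ ($L = -2 + 92 = 90$)
$S{\left(H \right)} = 4$ ($S{\left(H \right)} = 2 \cdot 2 = 4$)
$L S{\left(K{\left(-5 \right)} \right)} = 90 \cdot 4 = 360$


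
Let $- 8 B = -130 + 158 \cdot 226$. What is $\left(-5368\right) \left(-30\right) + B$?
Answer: $\frac{626371}{4} \approx 1.5659 \cdot 10^{5}$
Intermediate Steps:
$B = - \frac{17789}{4}$ ($B = - \frac{-130 + 158 \cdot 226}{8} = - \frac{-130 + 35708}{8} = \left(- \frac{1}{8}\right) 35578 = - \frac{17789}{4} \approx -4447.3$)
$\left(-5368\right) \left(-30\right) + B = \left(-5368\right) \left(-30\right) - \frac{17789}{4} = 161040 - \frac{17789}{4} = \frac{626371}{4}$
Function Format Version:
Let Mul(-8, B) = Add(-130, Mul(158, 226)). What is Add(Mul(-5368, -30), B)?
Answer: Rational(626371, 4) ≈ 1.5659e+5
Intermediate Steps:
B = Rational(-17789, 4) (B = Mul(Rational(-1, 8), Add(-130, Mul(158, 226))) = Mul(Rational(-1, 8), Add(-130, 35708)) = Mul(Rational(-1, 8), 35578) = Rational(-17789, 4) ≈ -4447.3)
Add(Mul(-5368, -30), B) = Add(Mul(-5368, -30), Rational(-17789, 4)) = Add(161040, Rational(-17789, 4)) = Rational(626371, 4)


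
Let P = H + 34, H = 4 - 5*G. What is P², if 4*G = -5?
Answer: 31329/16 ≈ 1958.1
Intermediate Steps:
G = -5/4 (G = (¼)*(-5) = -5/4 ≈ -1.2500)
H = 41/4 (H = 4 - 5*(-5/4) = 4 + 25/4 = 41/4 ≈ 10.250)
P = 177/4 (P = 41/4 + 34 = 177/4 ≈ 44.250)
P² = (177/4)² = 31329/16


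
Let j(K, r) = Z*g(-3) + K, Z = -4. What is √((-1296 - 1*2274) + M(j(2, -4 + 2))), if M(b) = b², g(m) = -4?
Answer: I*√3246 ≈ 56.974*I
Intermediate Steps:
j(K, r) = 16 + K (j(K, r) = -4*(-4) + K = 16 + K)
√((-1296 - 1*2274) + M(j(2, -4 + 2))) = √((-1296 - 1*2274) + (16 + 2)²) = √((-1296 - 2274) + 18²) = √(-3570 + 324) = √(-3246) = I*√3246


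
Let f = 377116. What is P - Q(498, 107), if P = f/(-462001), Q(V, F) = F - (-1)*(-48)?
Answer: -27635175/462001 ≈ -59.816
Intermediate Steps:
Q(V, F) = -48 + F (Q(V, F) = F - 1*48 = F - 48 = -48 + F)
P = -377116/462001 (P = 377116/(-462001) = 377116*(-1/462001) = -377116/462001 ≈ -0.81627)
P - Q(498, 107) = -377116/462001 - (-48 + 107) = -377116/462001 - 1*59 = -377116/462001 - 59 = -27635175/462001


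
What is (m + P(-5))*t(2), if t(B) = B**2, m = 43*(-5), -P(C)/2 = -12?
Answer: -764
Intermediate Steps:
P(C) = 24 (P(C) = -2*(-12) = 24)
m = -215
(m + P(-5))*t(2) = (-215 + 24)*2**2 = -191*4 = -764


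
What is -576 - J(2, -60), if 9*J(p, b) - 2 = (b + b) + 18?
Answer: -5084/9 ≈ -564.89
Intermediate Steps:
J(p, b) = 20/9 + 2*b/9 (J(p, b) = 2/9 + ((b + b) + 18)/9 = 2/9 + (2*b + 18)/9 = 2/9 + (18 + 2*b)/9 = 2/9 + (2 + 2*b/9) = 20/9 + 2*b/9)
-576 - J(2, -60) = -576 - (20/9 + (2/9)*(-60)) = -576 - (20/9 - 40/3) = -576 - 1*(-100/9) = -576 + 100/9 = -5084/9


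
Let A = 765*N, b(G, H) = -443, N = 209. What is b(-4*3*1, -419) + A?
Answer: 159442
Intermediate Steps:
A = 159885 (A = 765*209 = 159885)
b(-4*3*1, -419) + A = -443 + 159885 = 159442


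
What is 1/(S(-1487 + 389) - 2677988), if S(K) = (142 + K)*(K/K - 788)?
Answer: -1/1925616 ≈ -5.1931e-7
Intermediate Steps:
S(K) = -111754 - 787*K (S(K) = (142 + K)*(1 - 788) = (142 + K)*(-787) = -111754 - 787*K)
1/(S(-1487 + 389) - 2677988) = 1/((-111754 - 787*(-1487 + 389)) - 2677988) = 1/((-111754 - 787*(-1098)) - 2677988) = 1/((-111754 + 864126) - 2677988) = 1/(752372 - 2677988) = 1/(-1925616) = -1/1925616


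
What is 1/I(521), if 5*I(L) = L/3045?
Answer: 15225/521 ≈ 29.223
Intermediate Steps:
I(L) = L/15225 (I(L) = (L/3045)/5 = L/15225)
1/I(521) = 1/((1/15225)*521) = 1/(521/15225) = 15225/521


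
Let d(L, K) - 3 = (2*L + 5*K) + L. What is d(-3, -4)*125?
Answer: -3250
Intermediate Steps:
d(L, K) = 3 + 3*L + 5*K (d(L, K) = 3 + ((2*L + 5*K) + L) = 3 + (3*L + 5*K) = 3 + 3*L + 5*K)
d(-3, -4)*125 = (3 + 3*(-3) + 5*(-4))*125 = (3 - 9 - 20)*125 = -26*125 = -3250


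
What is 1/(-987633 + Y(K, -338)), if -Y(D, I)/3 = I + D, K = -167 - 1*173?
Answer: -1/985599 ≈ -1.0146e-6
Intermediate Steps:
K = -340 (K = -167 - 173 = -340)
Y(D, I) = -3*D - 3*I (Y(D, I) = -3*(I + D) = -3*(D + I) = -3*D - 3*I)
1/(-987633 + Y(K, -338)) = 1/(-987633 + (-3*(-340) - 3*(-338))) = 1/(-987633 + (1020 + 1014)) = 1/(-987633 + 2034) = 1/(-985599) = -1/985599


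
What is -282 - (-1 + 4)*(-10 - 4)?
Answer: -240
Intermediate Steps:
-282 - (-1 + 4)*(-10 - 4) = -282 - 3*(-14) = -282 - 1*(-42) = -282 + 42 = -240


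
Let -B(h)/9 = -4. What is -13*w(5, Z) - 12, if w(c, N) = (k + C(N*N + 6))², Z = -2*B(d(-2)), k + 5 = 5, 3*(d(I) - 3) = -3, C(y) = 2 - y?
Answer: -349899484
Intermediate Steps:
d(I) = 2 (d(I) = 3 + (⅓)*(-3) = 3 - 1 = 2)
B(h) = 36 (B(h) = -9*(-4) = 36)
k = 0 (k = -5 + 5 = 0)
Z = -72 (Z = -2*36 = -72)
w(c, N) = (-4 - N²)² (w(c, N) = (0 + (2 - (N*N + 6)))² = (0 + (2 - (N² + 6)))² = (0 + (2 - (6 + N²)))² = (0 + (2 + (-6 - N²)))² = (0 + (-4 - N²))² = (-4 - N²)²)
-13*w(5, Z) - 12 = -13*(4 + (-72)²)² - 12 = -13*(4 + 5184)² - 12 = -13*5188² - 12 = -13*26915344 - 12 = -349899472 - 12 = -349899484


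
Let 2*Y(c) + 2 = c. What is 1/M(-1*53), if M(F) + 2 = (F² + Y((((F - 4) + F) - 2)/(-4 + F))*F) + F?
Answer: 57/157031 ≈ 0.00036299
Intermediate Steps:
Y(c) = -1 + c/2
M(F) = -2 + F + F² + F*(-1 + (-6 + 2*F)/(2*(-4 + F))) (M(F) = -2 + ((F² + (-1 + ((((F - 4) + F) - 2)/(-4 + F))/2)*F) + F) = -2 + ((F² + (-1 + ((((-4 + F) + F) - 2)/(-4 + F))/2)*F) + F) = -2 + ((F² + (-1 + (((-4 + 2*F) - 2)/(-4 + F))/2)*F) + F) = -2 + ((F² + (-1 + ((-6 + 2*F)/(-4 + F))/2)*F) + F) = -2 + ((F² + (-1 + (-6 + 2*F)/(2*(-4 + F)))*F) + F) = -2 + ((F² + F*(-1 + (-6 + 2*F)/(2*(-4 + F)))) + F) = -2 + (F + F² + F*(-1 + (-6 + 2*F)/(2*(-4 + F)))) = -2 + F + F² + F*(-1 + (-6 + 2*F)/(2*(-4 + F))))
1/M(-1*53) = 1/((-1*53 + (-4 - 1*53)*(-2 - 1*53 + (-1*53)²))/(-4 - 1*53)) = 1/((-53 + (-4 - 53)*(-2 - 53 + (-53)²))/(-4 - 53)) = 1/((-53 - 57*(-2 - 53 + 2809))/(-57)) = 1/(-(-53 - 57*2754)/57) = 1/(-(-53 - 156978)/57) = 1/(-1/57*(-157031)) = 1/(157031/57) = 57/157031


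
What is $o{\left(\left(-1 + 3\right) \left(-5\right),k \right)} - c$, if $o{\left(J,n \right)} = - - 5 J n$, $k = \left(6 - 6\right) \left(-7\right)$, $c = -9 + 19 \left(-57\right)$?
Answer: $1092$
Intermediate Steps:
$c = -1092$ ($c = -9 - 1083 = -1092$)
$k = 0$ ($k = 0 \left(-7\right) = 0$)
$o{\left(J,n \right)} = 5 J n$ ($o{\left(J,n \right)} = - \left(-5\right) J n = 5 J n$)
$o{\left(\left(-1 + 3\right) \left(-5\right),k \right)} - c = 5 \left(-1 + 3\right) \left(-5\right) 0 - -1092 = 5 \cdot 2 \left(-5\right) 0 + 1092 = 5 \left(-10\right) 0 + 1092 = 0 + 1092 = 1092$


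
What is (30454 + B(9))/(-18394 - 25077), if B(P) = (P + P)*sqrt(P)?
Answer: -1052/1499 ≈ -0.70180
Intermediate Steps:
B(P) = 2*P**(3/2) (B(P) = (2*P)*sqrt(P) = 2*P**(3/2))
(30454 + B(9))/(-18394 - 25077) = (30454 + 2*9**(3/2))/(-18394 - 25077) = (30454 + 2*27)/(-43471) = (30454 + 54)*(-1/43471) = 30508*(-1/43471) = -1052/1499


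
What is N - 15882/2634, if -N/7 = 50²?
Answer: -7685147/439 ≈ -17506.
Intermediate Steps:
N = -17500 (N = -7*50² = -7*2500 = -17500)
N - 15882/2634 = -17500 - 15882/2634 = -17500 - 15882*1/2634 = -17500 - 2647/439 = -7685147/439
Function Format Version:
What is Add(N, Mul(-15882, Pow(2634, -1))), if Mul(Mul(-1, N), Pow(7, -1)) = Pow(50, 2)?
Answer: Rational(-7685147, 439) ≈ -17506.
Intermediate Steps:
N = -17500 (N = Mul(-7, Pow(50, 2)) = Mul(-7, 2500) = -17500)
Add(N, Mul(-15882, Pow(2634, -1))) = Add(-17500, Mul(-15882, Pow(2634, -1))) = Add(-17500, Mul(-15882, Rational(1, 2634))) = Add(-17500, Rational(-2647, 439)) = Rational(-7685147, 439)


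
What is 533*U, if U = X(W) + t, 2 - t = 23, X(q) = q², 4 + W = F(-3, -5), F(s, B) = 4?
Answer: -11193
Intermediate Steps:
W = 0 (W = -4 + 4 = 0)
t = -21 (t = 2 - 1*23 = 2 - 23 = -21)
U = -21 (U = 0² - 21 = 0 - 21 = -21)
533*U = 533*(-21) = -11193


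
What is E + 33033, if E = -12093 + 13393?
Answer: 34333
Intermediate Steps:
E = 1300
E + 33033 = 1300 + 33033 = 34333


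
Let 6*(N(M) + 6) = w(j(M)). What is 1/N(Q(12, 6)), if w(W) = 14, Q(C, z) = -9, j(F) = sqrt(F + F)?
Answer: -3/11 ≈ -0.27273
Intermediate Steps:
j(F) = sqrt(2)*sqrt(F) (j(F) = sqrt(2*F) = sqrt(2)*sqrt(F))
N(M) = -11/3 (N(M) = -6 + (1/6)*14 = -6 + 7/3 = -11/3)
1/N(Q(12, 6)) = 1/(-11/3) = -3/11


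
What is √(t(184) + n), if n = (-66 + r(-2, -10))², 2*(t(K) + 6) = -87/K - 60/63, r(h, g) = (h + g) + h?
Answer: 55*√7888839/1932 ≈ 79.958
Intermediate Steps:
r(h, g) = g + 2*h (r(h, g) = (g + h) + h = g + 2*h)
t(K) = -136/21 - 87/(2*K) (t(K) = -6 + (-87/K - 60/63)/2 = -6 + (-87/K - 60*1/63)/2 = -6 + (-87/K - 20/21)/2 = -6 + (-20/21 - 87/K)/2 = -6 + (-10/21 - 87/(2*K)) = -136/21 - 87/(2*K))
n = 6400 (n = (-66 + (-10 + 2*(-2)))² = (-66 + (-10 - 4))² = (-66 - 14)² = (-80)² = 6400)
√(t(184) + n) = √((1/42)*(-1827 - 272*184)/184 + 6400) = √((1/42)*(1/184)*(-1827 - 50048) + 6400) = √((1/42)*(1/184)*(-51875) + 6400) = √(-51875/7728 + 6400) = √(49407325/7728) = 55*√7888839/1932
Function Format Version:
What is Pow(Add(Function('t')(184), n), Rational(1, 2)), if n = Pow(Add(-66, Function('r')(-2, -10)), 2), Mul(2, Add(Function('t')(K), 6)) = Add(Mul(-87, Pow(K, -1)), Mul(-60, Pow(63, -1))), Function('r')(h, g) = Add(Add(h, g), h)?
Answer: Mul(Rational(55, 1932), Pow(7888839, Rational(1, 2))) ≈ 79.958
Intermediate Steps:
Function('r')(h, g) = Add(g, Mul(2, h)) (Function('r')(h, g) = Add(Add(g, h), h) = Add(g, Mul(2, h)))
Function('t')(K) = Add(Rational(-136, 21), Mul(Rational(-87, 2), Pow(K, -1))) (Function('t')(K) = Add(-6, Mul(Rational(1, 2), Add(Mul(-87, Pow(K, -1)), Mul(-60, Pow(63, -1))))) = Add(-6, Mul(Rational(1, 2), Add(Mul(-87, Pow(K, -1)), Mul(-60, Rational(1, 63))))) = Add(-6, Mul(Rational(1, 2), Add(Mul(-87, Pow(K, -1)), Rational(-20, 21)))) = Add(-6, Mul(Rational(1, 2), Add(Rational(-20, 21), Mul(-87, Pow(K, -1))))) = Add(-6, Add(Rational(-10, 21), Mul(Rational(-87, 2), Pow(K, -1)))) = Add(Rational(-136, 21), Mul(Rational(-87, 2), Pow(K, -1))))
n = 6400 (n = Pow(Add(-66, Add(-10, Mul(2, -2))), 2) = Pow(Add(-66, Add(-10, -4)), 2) = Pow(Add(-66, -14), 2) = Pow(-80, 2) = 6400)
Pow(Add(Function('t')(184), n), Rational(1, 2)) = Pow(Add(Mul(Rational(1, 42), Pow(184, -1), Add(-1827, Mul(-272, 184))), 6400), Rational(1, 2)) = Pow(Add(Mul(Rational(1, 42), Rational(1, 184), Add(-1827, -50048)), 6400), Rational(1, 2)) = Pow(Add(Mul(Rational(1, 42), Rational(1, 184), -51875), 6400), Rational(1, 2)) = Pow(Add(Rational(-51875, 7728), 6400), Rational(1, 2)) = Pow(Rational(49407325, 7728), Rational(1, 2)) = Mul(Rational(55, 1932), Pow(7888839, Rational(1, 2)))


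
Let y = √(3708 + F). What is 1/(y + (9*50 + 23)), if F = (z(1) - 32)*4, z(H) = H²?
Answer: 473/220145 - 16*√14/220145 ≈ 0.0018766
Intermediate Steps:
F = -124 (F = (1² - 32)*4 = (1 - 32)*4 = -31*4 = -124)
y = 16*√14 (y = √(3708 - 124) = √3584 = 16*√14 ≈ 59.867)
1/(y + (9*50 + 23)) = 1/(16*√14 + (9*50 + 23)) = 1/(16*√14 + (450 + 23)) = 1/(16*√14 + 473) = 1/(473 + 16*√14)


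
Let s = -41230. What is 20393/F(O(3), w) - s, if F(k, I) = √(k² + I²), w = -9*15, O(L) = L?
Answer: 41230 + 20393*√2026/6078 ≈ 41381.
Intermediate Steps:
w = -135
F(k, I) = √(I² + k²)
20393/F(O(3), w) - s = 20393/(√((-135)² + 3²)) - 1*(-41230) = 20393/(√(18225 + 9)) + 41230 = 20393/(√18234) + 41230 = 20393/((3*√2026)) + 41230 = 20393*(√2026/6078) + 41230 = 20393*√2026/6078 + 41230 = 41230 + 20393*√2026/6078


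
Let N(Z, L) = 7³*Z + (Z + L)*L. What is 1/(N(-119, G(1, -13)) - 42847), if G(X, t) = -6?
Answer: -1/82914 ≈ -1.2061e-5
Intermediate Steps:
N(Z, L) = 343*Z + L*(L + Z) (N(Z, L) = 343*Z + (L + Z)*L = 343*Z + L*(L + Z))
1/(N(-119, G(1, -13)) - 42847) = 1/(((-6)² + 343*(-119) - 6*(-119)) - 42847) = 1/((36 - 40817 + 714) - 42847) = 1/(-40067 - 42847) = 1/(-82914) = -1/82914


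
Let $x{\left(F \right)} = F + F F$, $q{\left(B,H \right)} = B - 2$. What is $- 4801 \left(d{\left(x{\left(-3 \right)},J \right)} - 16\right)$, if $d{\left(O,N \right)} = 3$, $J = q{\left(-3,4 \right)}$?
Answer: $62413$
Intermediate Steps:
$q{\left(B,H \right)} = -2 + B$
$x{\left(F \right)} = F + F^{2}$
$J = -5$ ($J = -2 - 3 = -5$)
$- 4801 \left(d{\left(x{\left(-3 \right)},J \right)} - 16\right) = - 4801 \left(3 - 16\right) = \left(-4801\right) \left(-13\right) = 62413$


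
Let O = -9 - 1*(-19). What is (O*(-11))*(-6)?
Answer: 660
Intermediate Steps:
O = 10 (O = -9 + 19 = 10)
(O*(-11))*(-6) = (10*(-11))*(-6) = -110*(-6) = 660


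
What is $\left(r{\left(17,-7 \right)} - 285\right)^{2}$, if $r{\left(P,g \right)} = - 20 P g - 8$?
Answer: $4355569$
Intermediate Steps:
$r{\left(P,g \right)} = -8 - 20 P g$ ($r{\left(P,g \right)} = - 20 P g - 8 = -8 - 20 P g$)
$\left(r{\left(17,-7 \right)} - 285\right)^{2} = \left(\left(-8 - 340 \left(-7\right)\right) - 285\right)^{2} = \left(\left(-8 + 2380\right) - 285\right)^{2} = \left(2372 - 285\right)^{2} = 2087^{2} = 4355569$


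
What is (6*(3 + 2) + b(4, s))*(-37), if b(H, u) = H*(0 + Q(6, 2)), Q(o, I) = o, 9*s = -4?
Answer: -1998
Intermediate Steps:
s = -4/9 (s = (⅑)*(-4) = -4/9 ≈ -0.44444)
b(H, u) = 6*H (b(H, u) = H*(0 + 6) = H*6 = 6*H)
(6*(3 + 2) + b(4, s))*(-37) = (6*(3 + 2) + 6*4)*(-37) = (6*5 + 24)*(-37) = (30 + 24)*(-37) = 54*(-37) = -1998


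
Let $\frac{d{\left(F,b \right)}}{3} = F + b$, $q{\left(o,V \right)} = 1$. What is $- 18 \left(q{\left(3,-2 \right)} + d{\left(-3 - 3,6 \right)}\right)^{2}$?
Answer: $-18$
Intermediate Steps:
$d{\left(F,b \right)} = 3 F + 3 b$ ($d{\left(F,b \right)} = 3 \left(F + b\right) = 3 F + 3 b$)
$- 18 \left(q{\left(3,-2 \right)} + d{\left(-3 - 3,6 \right)}\right)^{2} = - 18 \left(1 + \left(3 \left(-3 - 3\right) + 3 \cdot 6\right)\right)^{2} = - 18 \left(1 + \left(3 \left(-6\right) + 18\right)\right)^{2} = - 18 \left(1 + \left(-18 + 18\right)\right)^{2} = - 18 \left(1 + 0\right)^{2} = - 18 \cdot 1^{2} = \left(-18\right) 1 = -18$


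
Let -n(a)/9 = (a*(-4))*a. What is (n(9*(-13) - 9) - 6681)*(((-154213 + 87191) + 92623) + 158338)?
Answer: 103898863845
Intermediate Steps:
n(a) = 36*a² (n(a) = -9*a*(-4)*a = -9*(-4*a)*a = -(-36)*a² = 36*a²)
(n(9*(-13) - 9) - 6681)*(((-154213 + 87191) + 92623) + 158338) = (36*(9*(-13) - 9)² - 6681)*(((-154213 + 87191) + 92623) + 158338) = (36*(-117 - 9)² - 6681)*((-67022 + 92623) + 158338) = (36*(-126)² - 6681)*(25601 + 158338) = (36*15876 - 6681)*183939 = (571536 - 6681)*183939 = 564855*183939 = 103898863845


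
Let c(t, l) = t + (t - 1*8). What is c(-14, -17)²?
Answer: 1296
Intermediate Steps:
c(t, l) = -8 + 2*t (c(t, l) = t + (t - 8) = t + (-8 + t) = -8 + 2*t)
c(-14, -17)² = (-8 + 2*(-14))² = (-8 - 28)² = (-36)² = 1296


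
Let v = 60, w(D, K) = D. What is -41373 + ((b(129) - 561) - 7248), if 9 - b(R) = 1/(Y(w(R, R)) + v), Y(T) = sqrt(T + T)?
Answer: -27389371/557 + sqrt(258)/3342 ≈ -49173.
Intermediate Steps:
Y(T) = sqrt(2)*sqrt(T) (Y(T) = sqrt(2*T) = sqrt(2)*sqrt(T))
b(R) = 9 - 1/(60 + sqrt(2)*sqrt(R)) (b(R) = 9 - 1/(sqrt(2)*sqrt(R) + 60) = 9 - 1/(60 + sqrt(2)*sqrt(R)))
-41373 + ((b(129) - 561) - 7248) = -41373 + (((539 + 9*sqrt(2)*sqrt(129))/(60 + sqrt(2)*sqrt(129)) - 561) - 7248) = -41373 + (((539 + 9*sqrt(258))/(60 + sqrt(258)) - 561) - 7248) = -41373 + ((-561 + (539 + 9*sqrt(258))/(60 + sqrt(258))) - 7248) = -41373 + (-7809 + (539 + 9*sqrt(258))/(60 + sqrt(258))) = -49182 + (539 + 9*sqrt(258))/(60 + sqrt(258))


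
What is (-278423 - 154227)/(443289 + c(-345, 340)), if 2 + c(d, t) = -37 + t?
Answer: -43265/44359 ≈ -0.97534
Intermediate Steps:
c(d, t) = -39 + t (c(d, t) = -2 + (-37 + t) = -39 + t)
(-278423 - 154227)/(443289 + c(-345, 340)) = (-278423 - 154227)/(443289 + (-39 + 340)) = -432650/(443289 + 301) = -432650/443590 = -432650*1/443590 = -43265/44359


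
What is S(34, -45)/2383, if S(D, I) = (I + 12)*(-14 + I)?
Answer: 1947/2383 ≈ 0.81704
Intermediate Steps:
S(D, I) = (-14 + I)*(12 + I) (S(D, I) = (12 + I)*(-14 + I) = (-14 + I)*(12 + I))
S(34, -45)/2383 = (-168 + (-45)² - 2*(-45))/2383 = (-168 + 2025 + 90)*(1/2383) = 1947*(1/2383) = 1947/2383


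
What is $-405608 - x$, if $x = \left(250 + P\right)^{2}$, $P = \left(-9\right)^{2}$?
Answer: $-515169$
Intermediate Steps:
$P = 81$
$x = 109561$ ($x = \left(250 + 81\right)^{2} = 331^{2} = 109561$)
$-405608 - x = -405608 - 109561 = -515169$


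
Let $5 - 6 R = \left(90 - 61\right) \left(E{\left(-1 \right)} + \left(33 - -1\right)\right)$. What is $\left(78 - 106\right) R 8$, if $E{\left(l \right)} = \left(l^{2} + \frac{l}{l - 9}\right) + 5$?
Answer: $\frac{648424}{15} \approx 43228.0$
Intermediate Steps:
$E{\left(l \right)} = 5 + l^{2} + \frac{l}{-9 + l}$ ($E{\left(l \right)} = \left(l^{2} + \frac{l}{-9 + l}\right) + 5 = 5 + l^{2} + \frac{l}{-9 + l}$)
$R = - \frac{11579}{60}$ ($R = \frac{5}{6} - \frac{\left(90 - 61\right) \left(\frac{-45 + \left(-1\right)^{3} - 9 \left(-1\right)^{2} + 6 \left(-1\right)}{-9 - 1} + \left(33 - -1\right)\right)}{6} = \frac{5}{6} - \frac{29 \left(\frac{-45 - 1 - 9 - 6}{-10} + \left(33 + 1\right)\right)}{6} = \frac{5}{6} - \frac{29 \left(- \frac{-45 - 1 - 9 - 6}{10} + 34\right)}{6} = \frac{5}{6} - \frac{29 \left(\left(- \frac{1}{10}\right) \left(-61\right) + 34\right)}{6} = \frac{5}{6} - \frac{29 \left(\frac{61}{10} + 34\right)}{6} = \frac{5}{6} - \frac{29 \cdot \frac{401}{10}}{6} = \frac{5}{6} - \frac{11629}{60} = - \frac{11579}{60} \approx -192.98$)
$\left(78 - 106\right) R 8 = \left(78 - 106\right) \left(- \frac{11579}{60}\right) 8 = \left(-28\right) \left(- \frac{11579}{60}\right) 8 = \frac{81053}{15} \cdot 8 = \frac{648424}{15}$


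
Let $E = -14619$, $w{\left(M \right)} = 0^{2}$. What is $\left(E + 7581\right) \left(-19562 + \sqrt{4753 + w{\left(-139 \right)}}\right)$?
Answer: $137677356 - 49266 \sqrt{97} \approx 1.3719 \cdot 10^{8}$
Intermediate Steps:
$w{\left(M \right)} = 0$
$\left(E + 7581\right) \left(-19562 + \sqrt{4753 + w{\left(-139 \right)}}\right) = \left(-14619 + 7581\right) \left(-19562 + \sqrt{4753 + 0}\right) = - 7038 \left(-19562 + \sqrt{4753}\right) = - 7038 \left(-19562 + 7 \sqrt{97}\right) = 137677356 - 49266 \sqrt{97}$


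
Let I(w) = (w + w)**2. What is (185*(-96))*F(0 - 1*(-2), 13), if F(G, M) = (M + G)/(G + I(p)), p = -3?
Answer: -133200/19 ≈ -7010.5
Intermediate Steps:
I(w) = 4*w**2 (I(w) = (2*w)**2 = 4*w**2)
F(G, M) = (G + M)/(36 + G) (F(G, M) = (M + G)/(G + 4*(-3)**2) = (G + M)/(G + 4*9) = (G + M)/(G + 36) = (G + M)/(36 + G))
(185*(-96))*F(0 - 1*(-2), 13) = (185*(-96))*(((0 - 1*(-2)) + 13)/(36 + (0 - 1*(-2)))) = -17760*((0 + 2) + 13)/(36 + (0 + 2)) = -17760*(2 + 13)/(36 + 2) = -17760*15/38 = -133200/19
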